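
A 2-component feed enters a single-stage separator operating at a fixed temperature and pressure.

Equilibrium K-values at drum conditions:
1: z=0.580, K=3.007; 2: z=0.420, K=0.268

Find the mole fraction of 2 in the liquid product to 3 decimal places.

Let ψ = V/F and solve Σ zᵢ(Kᵢ−1)/(1+ψ(Kᵢ−1)) = 0.
g(0) = ΣzᵢKᵢ − 1 = 0.857 and g(1) = 1 − Σzᵢ/Kᵢ = -0.760, so a root lies in (0, 1).
Newton iteration, ψ⁰ = 0.41:
  ψ = 0.410: g = 0.1993, g' = -1.163 → ψ = 0.581
  ψ = 0.581: g = 0.0019, g' = -1.180 → ψ = 0.583
Converged at ψ = 0.583.
Compositions from xᵢ = zᵢ/(1+ψ(Kᵢ−1)), yᵢ = Kᵢxᵢ:
  1: x = 0.267, y = 0.804
  2: x = 0.733, y = 0.196

x_2 = 0.733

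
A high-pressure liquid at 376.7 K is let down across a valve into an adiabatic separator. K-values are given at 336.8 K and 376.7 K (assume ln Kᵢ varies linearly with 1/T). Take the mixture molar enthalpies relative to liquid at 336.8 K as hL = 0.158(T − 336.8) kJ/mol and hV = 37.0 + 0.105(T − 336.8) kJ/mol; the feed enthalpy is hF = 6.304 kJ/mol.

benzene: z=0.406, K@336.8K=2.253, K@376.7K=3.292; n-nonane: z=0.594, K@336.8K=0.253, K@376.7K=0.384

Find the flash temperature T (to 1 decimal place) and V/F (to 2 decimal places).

Adiabatic flash: solve Rachford–Rice at each trial T, then check hF = ψ·hV(T) + (1−ψ)·hL(T).
  T = 336.8 K: K = (2.253, 0.253), RR gives ψ = 0.069, H_out = 2.569 kJ/mol
  T = 376.7 K: K = (3.292, 0.384), RR gives ψ = 0.400, H_out = 20.256 kJ/mol
  T = 356.8 K: K = (2.754, 0.316), RR gives ψ = 0.254, H_out = 12.305 kJ/mol
  T = 346.8 K: K = (2.498, 0.283), RR gives ψ = 0.170, H_out = 7.782 kJ/mol
  T = 341.8 K: K = (2.374, 0.268), RR gives ψ = 0.122, H_out = 5.286 kJ/mol
  T = 344.3 K: K = (2.436, 0.276), RR gives ψ = 0.147, H_out = 6.558 kJ/mol
  T = 343.1 K: K = (2.406, 0.272), RR gives ψ = 0.135, H_out = 5.954 kJ/mol
Linear interpolation between T = 343.1 (H_out = 5.954) and T = 344.3 (H_out = 6.558) on hF = 6.304 gives T ≈ 343.8 K, at which ψ = 0.14.

T = 343.8 K, V/F = 0.14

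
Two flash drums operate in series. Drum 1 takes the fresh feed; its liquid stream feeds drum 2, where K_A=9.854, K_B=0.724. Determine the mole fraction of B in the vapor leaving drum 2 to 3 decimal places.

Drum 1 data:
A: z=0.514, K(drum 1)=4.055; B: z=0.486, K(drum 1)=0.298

y_B (drum 2) = 0.702

Drum 1:
Rachford–Rice: g(ψ₁) = Σ zᵢ(Kᵢ−1)/(1+ψ₁(Kᵢ−1)) = 0.
Check two-phase: ΣzᵢKᵢ = 2.229 > 1 and Σzᵢ/Kᵢ = 1.758 > 1, so g(0) = 1.229 > 0 and g(1) = -0.758 < 0.
Binary case is linear: z₁(K₁−1)(1+ψ₁(K₂−1)) + z₂(K₂−1)(1+ψ₁(K₁−1)) = 0
⇒ ψ₁ = [z₁(K₁−1)+z₂(K₂−1)] / [−(K₁−1)(K₂−1)] = 1.2291/2.1446 = 0.573
Drum-1 compositions:
  A: x = 0.187, y = 0.758
  B: x = 0.813, y = 0.242
Drum-2 feed = drum-1 liquid: z₂ = (0.1869, 0.8131).
Drum 2:
Let ψ₂ = V/F and solve Σ zᵢ(Kᵢ−1)/(1+ψ₂(Kᵢ−1)) = 0.
Check two-phase: ΣzᵢKᵢ = 2.430 > 1 and Σzᵢ/Kᵢ = 1.142 > 1, so g(0) = 1.430 > 0 and g(1) = -0.142 < 0.
Binary case is linear: z₁(K₁−1)(1+ψ₂(K₂−1)) + z₂(K₂−1)(1+ψ₂(K₁−1)) = 0
⇒ ψ₂ = [z₁(K₁−1)+z₂(K₂−1)] / [−(K₁−1)(K₂−1)] = 1.4300/2.4437 = 0.585
  A: x = 0.030, y = 0.298
  B: x = 0.970, y = 0.702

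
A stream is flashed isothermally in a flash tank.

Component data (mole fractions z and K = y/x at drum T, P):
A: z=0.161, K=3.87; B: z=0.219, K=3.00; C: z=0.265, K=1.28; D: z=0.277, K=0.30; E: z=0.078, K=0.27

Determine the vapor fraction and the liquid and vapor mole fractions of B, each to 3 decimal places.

Newton iteration, ψ⁰ = 0.43:
  ψ = 0.430: g = 0.1481, g' = -0.902 → ψ = 0.594
  ψ = 0.594: g = 0.0019, g' = -0.907 → ψ = 0.596
Converged at ψ = 0.596.
Compositions from xᵢ = zᵢ/(1+ψ(Kᵢ−1)), yᵢ = Kᵢxᵢ:
  A: x = 0.059, y = 0.230
  B: x = 0.100, y = 0.300
  C: x = 0.227, y = 0.291
  D: x = 0.476, y = 0.143
  E: x = 0.138, y = 0.037

ψ = 0.596, x_B = 0.100, y_B = 0.300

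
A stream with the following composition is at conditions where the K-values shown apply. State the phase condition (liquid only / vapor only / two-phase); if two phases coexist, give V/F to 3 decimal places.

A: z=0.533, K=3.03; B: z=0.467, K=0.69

vapor only

ΣzᵢKᵢ = 1.937; Σzᵢ/Kᵢ = 0.853.
Since Σzᵢ/Kᵢ < 1 the mixture is above its dew point — single vapor phase.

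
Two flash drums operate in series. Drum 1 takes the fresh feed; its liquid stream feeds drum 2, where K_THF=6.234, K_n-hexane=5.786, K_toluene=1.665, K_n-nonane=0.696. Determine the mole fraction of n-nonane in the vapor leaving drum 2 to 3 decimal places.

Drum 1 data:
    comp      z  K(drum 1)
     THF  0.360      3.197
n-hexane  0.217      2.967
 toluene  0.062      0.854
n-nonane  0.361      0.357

Drum 1:
Let ψ₁ = V/F and solve Σ zᵢ(Kᵢ−1)/(1+ψ₁(Kᵢ−1)) = 0.
Check two-phase: ΣzᵢKᵢ = 1.977 > 1 and Σzᵢ/Kᵢ = 1.270 > 1, so g(0) = 0.977 > 0 and g(1) = -0.270 < 0.
Newton–Raphson from ψ₁ = 0.34:
  ψ₁ = 0.340: g = 0.4019, g' = -1.117 → ψ₁ = 0.700
  ψ₁ = 0.700: g = 0.0591, g' = -0.914 → ψ₁ = 0.765
  ψ₁ = 0.765: g = -0.0012, g' = -0.955 → ψ₁ = 0.763
Converged at ψ₁ = 0.763.
Drum-1 compositions:
  THF: x = 0.134, y = 0.430
  n-hexane: x = 0.087, y = 0.257
  toluene: x = 0.070, y = 0.060
  n-nonane: x = 0.709, y = 0.253
Drum-2 feed = drum-1 liquid: z₂ = (0.1345, 0.0867, 0.0698, 0.7090).
Drum 2:
Material balance + equilibrium reduce to Σ zᵢ(Kᵢ−1)/(1+ψ₂(Kᵢ−1)) = 0.
Feasibility: ΣzᵢKᵢ = 1.950, Σzᵢ/Kᵢ = 1.097 — both > 1, two phases present.
Iterate (Newton) starting at ψ₂ = 0.68:
  ψ₂ = 0.680: g = 0.0122, g' = -0.406 → ψ₂ = 0.710
  ψ₂ = 0.710: g = 0.0003, g' = -0.389 → ψ₂ = 0.711
Converged at ψ₂ = 0.711.
  THF: x = 0.028, y = 0.178
  n-hexane: x = 0.020, y = 0.114
  toluene: x = 0.047, y = 0.079
  n-nonane: x = 0.904, y = 0.629

y_n-nonane (drum 2) = 0.629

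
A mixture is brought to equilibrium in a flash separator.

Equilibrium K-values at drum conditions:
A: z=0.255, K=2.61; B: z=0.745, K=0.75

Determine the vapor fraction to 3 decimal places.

ψ = 0.557

Material balance + equilibrium reduce to Σ zᵢ(Kᵢ−1)/(1+ψ(Kᵢ−1)) = 0.
Feasibility: ΣzᵢKᵢ = 1.224, Σzᵢ/Kᵢ = 1.091 — both > 1, two phases present.
Newton–Raphson from ψ = 0.6:
  ψ = 0.600: g = -0.0103, g' = -0.235 → ψ = 0.556
  ψ = 0.556: g = 0.0002, g' = -0.247 → ψ = 0.557
Converged at ψ = 0.557.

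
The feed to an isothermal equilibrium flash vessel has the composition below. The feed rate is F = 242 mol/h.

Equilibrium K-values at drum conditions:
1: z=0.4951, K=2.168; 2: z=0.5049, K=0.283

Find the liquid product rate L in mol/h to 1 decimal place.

Let β = V/F and solve Σ zᵢ(Kᵢ−1)/(1+β(Kᵢ−1)) = 0.
Feasibility: ΣzᵢKᵢ = 1.2163, Σzᵢ/Kᵢ = 2.0125 — both > 1, two phases present.
Newton iteration, β⁰ = 0.44:
  β = 0.4400: g = -0.14688, g' = -0.8486 → β = 0.2669
  β = 0.2669: g = -0.00685, g' = -0.7895 → β = 0.2582
Converged at β = 0.2582.
Then V = β·F = 0.2582·242 = 62.5 mol/h and L = F − V = 179.5 mol/h.

L = 179.5 mol/h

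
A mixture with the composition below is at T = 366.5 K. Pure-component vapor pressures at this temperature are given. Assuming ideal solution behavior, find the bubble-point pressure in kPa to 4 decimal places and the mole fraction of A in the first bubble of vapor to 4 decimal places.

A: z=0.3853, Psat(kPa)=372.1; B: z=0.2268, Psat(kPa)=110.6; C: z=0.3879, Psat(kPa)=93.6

At the bubble point ψ → 0, so ΣzᵢKᵢ = 1 with Kᵢ = Pᵢˢᵃᵗ/P ⇒ P = ΣzᵢPᵢˢᵃᵗ.
P = 0.3853·372.1 + 0.2268·110.6 + 0.3879·93.6 = 204.7616 kPa
yᵢ = zᵢPᵢˢᵃᵗ/P ⇒ y_A = 0.3853·372.1/204.7616 = 0.7002

Pbub = 204.7616 kPa, y_A = 0.7002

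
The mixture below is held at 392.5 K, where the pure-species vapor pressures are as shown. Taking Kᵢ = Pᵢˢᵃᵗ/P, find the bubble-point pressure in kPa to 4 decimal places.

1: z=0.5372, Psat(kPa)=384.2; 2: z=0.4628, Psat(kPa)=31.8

At the bubble point ψ → 0, so ΣzᵢKᵢ = 1 with Kᵢ = Pᵢˢᵃᵗ/P ⇒ P = ΣzᵢPᵢˢᵃᵗ.
P = 0.5372·384.2 + 0.4628·31.8 = 221.1093 kPa

Pbub = 221.1093 kPa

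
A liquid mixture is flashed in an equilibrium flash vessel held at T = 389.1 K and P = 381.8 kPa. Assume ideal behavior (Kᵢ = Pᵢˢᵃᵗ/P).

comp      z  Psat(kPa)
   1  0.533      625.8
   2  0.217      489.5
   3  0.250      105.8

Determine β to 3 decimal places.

Raoult's law: Kᵢ = Pᵢˢᵃᵗ/P = Pᵢˢᵃᵗ/381.8.
  K_1 = 625.8/381.8 = 1.63908, K_2 = 489.5/381.8 = 1.28208, K_3 = 105.8/381.8 = 0.27711
Rachford–Rice: g(β) = Σ zᵢ(Kᵢ−1)/(1+β(Kᵢ−1)) = 0.
g(0) = ΣzᵢKᵢ − 1 = 0.221 and g(1) = 1 − Σzᵢ/Kᵢ = -0.397, so a root lies in (0, 1).
Newton–Raphson from β = 0.5:
  β = 0.500: g = 0.0288, g' = -0.459 → β = 0.563
  β = 0.563: g = -0.0013, g' = -0.502 → β = 0.560
Converged at β = 0.560.

β = 0.560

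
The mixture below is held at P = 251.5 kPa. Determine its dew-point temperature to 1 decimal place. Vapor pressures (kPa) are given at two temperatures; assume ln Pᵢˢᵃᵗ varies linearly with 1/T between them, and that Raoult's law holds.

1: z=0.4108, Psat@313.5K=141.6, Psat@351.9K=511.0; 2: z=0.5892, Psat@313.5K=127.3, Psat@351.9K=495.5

Dew-point temperature: Σzᵢ·P/Pᵢˢᵃᵗ(T) = 1. Interpolate ln Pᵢˢᵃᵗ = aᵢ + bᵢ/T.
  T = 313.5 K: ΣzᵢP/Pᵢˢᵃᵗ = 1.8937
  T = 351.9 K: ΣzᵢP/Pᵢˢᵃᵗ = 0.5012
  T = 332.7 K: ΣzᵢP/Pᵢˢᵃᵗ = 0.9374
  T = 323.1 K: ΣzᵢP/Pᵢˢᵃᵗ = 1.3185
  T = 327.9 K: ΣzᵢP/Pᵢˢᵃᵗ = 1.1090
  T = 330.3 K: ΣzᵢP/Pᵢˢᵃᵗ = 1.0190
  T = 331.5 K: ΣzᵢP/Pᵢˢᵃᵗ = 0.9772
Interpolating between 330.3 K and 331.5 K gives T ≈ 330.8 K.

T = 330.8 K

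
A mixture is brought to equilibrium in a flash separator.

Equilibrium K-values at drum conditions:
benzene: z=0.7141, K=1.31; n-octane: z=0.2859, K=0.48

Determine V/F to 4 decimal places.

V/F = 0.4510

Material balance + equilibrium reduce to Σ zᵢ(Kᵢ−1)/(1+V/F(Kᵢ−1)) = 0.
g(0) = ΣzᵢKᵢ − 1 = 0.0727 and g(1) = 1 − Σzᵢ/Kᵢ = -0.1407, so a root lies in (0, 1).
Iterate (Newton) starting at V/F = 0.5:
  V/F = 0.5000: g = -0.00924, g' = -0.1926 → V/F = 0.4520
  V/F = 0.4520: g = -0.00019, g' = -0.1849 → V/F = 0.4510
Converged at V/F = 0.4510.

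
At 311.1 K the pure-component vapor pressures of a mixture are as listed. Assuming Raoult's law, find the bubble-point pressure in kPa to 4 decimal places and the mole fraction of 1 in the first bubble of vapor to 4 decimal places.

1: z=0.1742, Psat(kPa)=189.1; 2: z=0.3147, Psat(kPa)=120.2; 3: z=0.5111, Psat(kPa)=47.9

Pbub = 95.2499 kPa, y_1 = 0.3458

At the bubble point ψ → 0, so ΣzᵢKᵢ = 1 with Kᵢ = Pᵢˢᵃᵗ/P ⇒ P = ΣzᵢPᵢˢᵃᵗ.
P = 0.1742·189.1 + 0.3147·120.2 + 0.5111·47.9 = 95.2499 kPa
yᵢ = zᵢPᵢˢᵃᵗ/P ⇒ y_1 = 0.1742·189.1/95.2499 = 0.3458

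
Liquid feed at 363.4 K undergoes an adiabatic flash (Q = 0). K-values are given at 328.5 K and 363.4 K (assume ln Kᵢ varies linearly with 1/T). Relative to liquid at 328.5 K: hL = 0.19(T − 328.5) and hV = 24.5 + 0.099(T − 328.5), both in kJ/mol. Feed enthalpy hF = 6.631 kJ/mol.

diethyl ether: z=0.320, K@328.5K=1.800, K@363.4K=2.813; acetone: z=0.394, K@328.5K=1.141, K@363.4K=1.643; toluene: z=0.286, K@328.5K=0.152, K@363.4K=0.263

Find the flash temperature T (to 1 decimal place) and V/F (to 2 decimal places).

T = 331.9 K, V/F = 0.25

Adiabatic flash: solve Rachford–Rice at each trial T, then check hF = ψ·hV(T) + (1−ψ)·hL(T).
  T = 328.5 K: K = (1.800, 1.141, 0.152), RR gives ψ = 0.162, H_out = 3.957 kJ/mol
  T = 363.4 K: K = (2.813, 1.643, 0.263), RR gives ψ = 0.695, H_out = 21.444 kJ/mol
  T = 345.9 K: K = (2.274, 1.381, 0.203), RR gives ψ = 0.494, H_out = 14.636 kJ/mol
  T = 337.2 K: K = (2.029, 1.258, 0.176), RR gives ψ = 0.357, H_out = 10.128 kJ/mol
  T = 332.9 K: K = (1.914, 1.200, 0.164), RR gives ψ = 0.271, H_out = 7.363 kJ/mol
  T = 330.7 K: K = (1.857, 1.170, 0.158), RR gives ψ = 0.219, H_out = 5.746 kJ/mol
Linear interpolation between T = 330.7 (H_out = 5.746) and T = 332.9 (H_out = 7.363) on hF = 6.631 gives T ≈ 331.9 K, at which ψ = 0.25.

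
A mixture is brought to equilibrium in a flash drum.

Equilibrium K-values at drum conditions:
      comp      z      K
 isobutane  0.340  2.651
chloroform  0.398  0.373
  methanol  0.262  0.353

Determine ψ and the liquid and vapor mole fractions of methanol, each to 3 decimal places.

ψ = 0.136, x_methanol = 0.287, y_methanol = 0.101

Rachford–Rice: g(ψ) = Σ zᵢ(Kᵢ−1)/(1+ψ(Kᵢ−1)) = 0.
Check two-phase: ΣzᵢKᵢ = 1.142 > 1 and Σzᵢ/Kᵢ = 1.937 > 1, so g(0) = 0.142 > 0 and g(1) = -0.937 < 0.
Newton iteration, ψ⁰ = 0.5:
  ψ = 0.500: g = -0.3066, g' = -0.850 → ψ = 0.139
  ψ = 0.139: g = -0.0033, g' = -0.933 → ψ = 0.136
Converged at ψ = 0.136.
Compositions from xᵢ = zᵢ/(1+ψ(Kᵢ−1)), yᵢ = Kᵢxᵢ:
  isobutane: x = 0.278, y = 0.736
  chloroform: x = 0.435, y = 0.162
  methanol: x = 0.287, y = 0.101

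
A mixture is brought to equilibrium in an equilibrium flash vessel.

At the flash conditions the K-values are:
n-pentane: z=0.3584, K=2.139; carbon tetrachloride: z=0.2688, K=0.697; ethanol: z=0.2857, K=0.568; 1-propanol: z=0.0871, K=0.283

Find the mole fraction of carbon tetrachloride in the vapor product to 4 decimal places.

y_carbon tetrachloride = 0.2050

Material balance + equilibrium reduce to Σ zᵢ(Kᵢ−1)/(1+β(Kᵢ−1)) = 0.
g(0) = ΣzᵢKᵢ − 1 = 0.1409 and g(1) = 1 − Σzᵢ/Kᵢ = -0.3640, so a root lies in (0, 1).
Newton iteration, β⁰ = 0.49:
  β = 0.4900: g = -0.08649, g' = -0.4178 → β = 0.2830
  β = 0.2830: g = 0.00067, g' = -0.4351 → β = 0.2845
Converged at β = 0.2845.
Compositions from xᵢ = zᵢ/(1+β(Kᵢ−1)), yᵢ = Kᵢxᵢ:
  n-pentane: x = 0.2707, y = 0.5790
  carbon tetrachloride: x = 0.2942, y = 0.2050
  ethanol: x = 0.3257, y = 0.1850
  1-propanol: x = 0.1094, y = 0.0310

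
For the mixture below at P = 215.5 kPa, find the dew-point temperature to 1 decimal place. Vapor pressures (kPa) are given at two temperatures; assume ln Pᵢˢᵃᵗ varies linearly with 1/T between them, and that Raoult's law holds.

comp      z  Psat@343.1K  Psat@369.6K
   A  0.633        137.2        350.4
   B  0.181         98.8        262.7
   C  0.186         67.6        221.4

T = 360.5 K

Dew-point temperature: Σzᵢ·P/Pᵢˢᵃᵗ(T) = 1. Interpolate ln Pᵢˢᵃᵗ = aᵢ + bᵢ/T.
  T = 343.1 K: ΣzᵢP/Pᵢˢᵃᵗ = 1.9820
  T = 369.6 K: ΣzᵢP/Pᵢˢᵃᵗ = 0.7188
  T = 356.4 K: ΣzᵢP/Pᵢˢᵃᵗ = 1.1674
  T = 363.0 K: ΣzᵢP/Pᵢˢᵃᵗ = 0.9117
  T = 359.7 K: ΣzᵢP/Pᵢˢᵃᵗ = 1.0304
  T = 361.4 K: ΣzᵢP/Pᵢˢᵃᵗ = 0.9672
Interpolating between 359.7 K and 361.4 K gives T ≈ 360.5 K.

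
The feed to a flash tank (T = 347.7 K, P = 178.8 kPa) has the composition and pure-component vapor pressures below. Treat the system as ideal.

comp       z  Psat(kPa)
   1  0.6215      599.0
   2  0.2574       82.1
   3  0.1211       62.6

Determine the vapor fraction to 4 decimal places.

ψ = 0.9086

Raoult's law: Kᵢ = Pᵢˢᵃᵗ/P = Pᵢˢᵃᵗ/178.8.
  K_1 = 599.0/178.8 = 3.350112, K_2 = 82.1/178.8 = 0.459172, K_3 = 62.6/178.8 = 0.350112
Let ψ = V/F and solve Σ zᵢ(Kᵢ−1)/(1+ψ(Kᵢ−1)) = 0.
g(0) = ΣzᵢKᵢ − 1 = 1.2427 and g(1) = 1 − Σzᵢ/Kᵢ = -0.0920, so a root lies in (0, 1).
Iterate (Newton) starting at ψ = 0.5:
  ψ = 0.5000: g = 0.36413, g' = -0.9792 → ψ = 0.8718
  ψ = 0.8718: g = 0.03404, g' = -0.9111 → ψ = 0.9092
  ψ = 0.9092: g = -0.00062, g' = -0.9459 → ψ = 0.9086
Converged at ψ = 0.9086.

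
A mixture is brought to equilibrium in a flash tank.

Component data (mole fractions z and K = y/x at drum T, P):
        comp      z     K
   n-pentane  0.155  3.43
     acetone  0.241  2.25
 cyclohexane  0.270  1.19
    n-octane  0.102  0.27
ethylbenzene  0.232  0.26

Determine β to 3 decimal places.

β = 0.516

Let β = V/F and solve Σ zᵢ(Kᵢ−1)/(1+β(Kᵢ−1)) = 0.
g(0) = ΣzᵢKᵢ − 1 = 0.483 and g(1) = 1 − Σzᵢ/Kᵢ = -0.649, so a root lies in (0, 1).
Newton iteration, β⁰ = 0.5:
  β = 0.500: g = 0.0125, g' = -0.792 → β = 0.516
Converged at β = 0.516.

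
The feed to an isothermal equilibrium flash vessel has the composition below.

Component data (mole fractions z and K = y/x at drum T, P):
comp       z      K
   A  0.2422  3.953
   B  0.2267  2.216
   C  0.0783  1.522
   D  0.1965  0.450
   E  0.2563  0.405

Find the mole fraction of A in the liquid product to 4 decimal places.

Iterate (Newton) starting at β = 0.5:
  β = 0.5000: g = 0.12650, g' = -0.7844 → β = 0.6613
  β = 0.6613: g = 0.00413, g' = -0.7505 → β = 0.6668
Converged at β = 0.6668.
Compositions from xᵢ = zᵢ/(1+β(Kᵢ−1)), yᵢ = Kᵢxᵢ:
  A: x = 0.0816, y = 0.3225
  B: x = 0.1252, y = 0.2774
  C: x = 0.0581, y = 0.0884
  D: x = 0.3103, y = 0.1396
  E: x = 0.4249, y = 0.1721

x_A = 0.0816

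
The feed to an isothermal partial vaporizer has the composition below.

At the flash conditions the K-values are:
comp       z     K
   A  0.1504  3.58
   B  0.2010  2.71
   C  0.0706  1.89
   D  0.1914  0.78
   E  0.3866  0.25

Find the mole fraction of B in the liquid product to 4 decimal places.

x_B = 0.1219

Material balance + equilibrium reduce to Σ zᵢ(Kᵢ−1)/(1+ψ(Kᵢ−1)) = 0.
g(0) = ΣzᵢKᵢ − 1 = 0.4625 and g(1) = 1 − Σzᵢ/Kᵢ = -0.9453, so a root lies in (0, 1).
Iterate (Newton) starting at ψ = 0.5:
  ψ = 0.5000: g = -0.11301, g' = -0.9569 → ψ = 0.3819
  ψ = 0.3819: g = -0.00203, g' = -0.9384 → ψ = 0.3797
Converged at ψ = 0.3797.
Compositions from xᵢ = zᵢ/(1+ψ(Kᵢ−1)), yᵢ = Kᵢxᵢ:
  A: x = 0.0760, y = 0.2720
  B: x = 0.1219, y = 0.3303
  C: x = 0.0528, y = 0.0997
  D: x = 0.2088, y = 0.1629
  E: x = 0.5405, y = 0.1351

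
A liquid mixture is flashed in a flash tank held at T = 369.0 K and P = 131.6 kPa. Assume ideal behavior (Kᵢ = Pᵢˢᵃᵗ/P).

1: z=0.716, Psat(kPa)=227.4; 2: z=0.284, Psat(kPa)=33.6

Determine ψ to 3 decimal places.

Raoult's law: Kᵢ = Pᵢˢᵃᵗ/P = Pᵢˢᵃᵗ/131.6.
  K_1 = 227.4/131.6 = 1.72796, K_2 = 33.6/131.6 = 0.25532
Material balance + equilibrium reduce to Σ zᵢ(Kᵢ−1)/(1+ψ(Kᵢ−1)) = 0.
Check two-phase: ΣzᵢKᵢ = 1.310 > 1 and Σzᵢ/Kᵢ = 1.527 > 1, so g(0) = 0.310 > 0 and g(1) = -0.527 < 0.
Newton–Raphson from ψ = 0.5:
  ψ = 0.500: g = 0.0452, g' = -0.604 → ψ = 0.575
  ψ = 0.575: g = -0.0023, g' = -0.670 → ψ = 0.571
Converged at ψ = 0.571.

ψ = 0.571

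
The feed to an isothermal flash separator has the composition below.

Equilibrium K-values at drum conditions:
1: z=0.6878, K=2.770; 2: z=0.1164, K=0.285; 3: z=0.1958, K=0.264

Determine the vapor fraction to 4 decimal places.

Iterate (Newton) starting at ψ = 0.6:
  ψ = 0.6000: g = 0.18657, g' = -1.0295 → ψ = 0.7812
  ψ = 0.7812: g = -0.01669, g' = -1.2721 → ψ = 0.7681
  ψ = 0.7681: g = -0.00021, g' = -1.2412 → ψ = 0.7679
Converged at ψ = 0.7679.

ψ = 0.7679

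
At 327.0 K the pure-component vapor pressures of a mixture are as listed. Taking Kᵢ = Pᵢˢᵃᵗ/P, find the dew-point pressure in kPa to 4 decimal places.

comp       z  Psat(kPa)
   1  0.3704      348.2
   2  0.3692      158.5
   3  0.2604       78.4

Pdew = 148.9309 kPa

At the dew point ψ → 1, so Σzᵢ/Kᵢ = 1 with Kᵢ = Pᵢˢᵃᵗ/P ⇒ 1/P = Σzᵢ/Pᵢˢᵃᵗ.
1/P = 0.3704/348.2 + 0.3692/158.5 + 0.2604/78.4 = 0.0067145 ⇒ P = 148.9309 kPa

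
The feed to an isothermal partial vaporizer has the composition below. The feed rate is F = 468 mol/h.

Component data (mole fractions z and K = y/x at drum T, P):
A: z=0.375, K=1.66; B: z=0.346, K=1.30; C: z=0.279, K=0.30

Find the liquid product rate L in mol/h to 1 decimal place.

L = 260.6 mol/h

Material balance + equilibrium reduce to Σ zᵢ(Kᵢ−1)/(1+ψ(Kᵢ−1)) = 0.
Check two-phase: ΣzᵢKᵢ = 1.156 > 1 and Σzᵢ/Kᵢ = 1.422 > 1, so g(0) = 0.156 > 0 and g(1) = -0.422 < 0.
Iterate (Newton) starting at ψ = 0.5:
  ψ = 0.500: g = -0.0241, g' = -0.439 → ψ = 0.445
  ψ = 0.445: g = -0.0008, g' = -0.410 → ψ = 0.443
Converged at ψ = 0.443.
Then V = ψ·F = 0.4431·468 = 207.4 mol/h and L = F − V = 260.6 mol/h.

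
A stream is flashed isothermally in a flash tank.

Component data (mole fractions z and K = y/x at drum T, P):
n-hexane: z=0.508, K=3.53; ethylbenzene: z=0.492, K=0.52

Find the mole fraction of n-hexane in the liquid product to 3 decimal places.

x_n-hexane = 0.159

Material balance + equilibrium reduce to Σ zᵢ(Kᵢ−1)/(1+V/F(Kᵢ−1)) = 0.
g(0) = ΣzᵢKᵢ − 1 = 1.049 and g(1) = 1 − Σzᵢ/Kᵢ = -0.090, so a root lies in (0, 1).
Binary case is linear: z₁(K₁−1)(1+V/F(K₂−1)) + z₂(K₂−1)(1+V/F(K₁−1)) = 0
⇒ V/F = [z₁(K₁−1)+z₂(K₂−1)] / [−(K₁−1)(K₂−1)] = 1.0491/1.2144 = 0.864
Compositions from xᵢ = zᵢ/(1+V/F(Kᵢ−1)), yᵢ = Kᵢxᵢ:
  n-hexane: x = 0.159, y = 0.563
  ethylbenzene: x = 0.841, y = 0.437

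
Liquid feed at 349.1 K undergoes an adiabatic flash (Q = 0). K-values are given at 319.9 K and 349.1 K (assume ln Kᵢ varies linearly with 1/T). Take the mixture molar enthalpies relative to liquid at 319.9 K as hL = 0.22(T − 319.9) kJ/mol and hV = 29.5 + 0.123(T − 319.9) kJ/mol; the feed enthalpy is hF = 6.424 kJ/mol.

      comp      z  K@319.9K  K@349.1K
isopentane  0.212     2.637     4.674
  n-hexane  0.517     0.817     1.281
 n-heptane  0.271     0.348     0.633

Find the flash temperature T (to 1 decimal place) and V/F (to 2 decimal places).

Adiabatic flash: solve Rachford–Rice at each trial T, then check hF = ψ·hV(T) + (1−ψ)·hL(T).
  T = 319.9 K: K = (2.637, 0.817, 0.348), RR gives ψ = 0.123, H_out = 3.628 kJ/mol
  T = 349.1 K: K = (4.674, 1.281, 0.633), RR gives ψ = 1.000, H_out = 33.092 kJ/mol
  T = 334.5 K: K = (3.555, 1.033, 0.476), RR gives ψ = 0.663, H_out = 21.824 kJ/mol
  T = 327.2 K: K = (3.072, 0.921, 0.408), RR gives ψ = 0.373, H_out = 12.342 kJ/mol
  T = 323.5 K: K = (2.846, 0.867, 0.377), RR gives ψ = 0.244, H_out = 7.891 kJ/mol
  T = 321.7 K: K = (2.740, 0.842, 0.362), RR gives ψ = 0.183, H_out = 5.760 kJ/mol
Linear interpolation between T = 321.7 (H_out = 5.760) and T = 323.5 (H_out = 7.891) on hF = 6.424 gives T ≈ 322.3 K, at which ψ = 0.20.

T = 322.3 K, V/F = 0.20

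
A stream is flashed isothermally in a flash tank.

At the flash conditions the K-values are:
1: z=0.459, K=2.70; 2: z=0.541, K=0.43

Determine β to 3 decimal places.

β = 0.487

Let β = V/F and solve Σ zᵢ(Kᵢ−1)/(1+β(Kᵢ−1)) = 0.
Feasibility: ΣzᵢKᵢ = 1.472, Σzᵢ/Kᵢ = 1.428 — both > 1, two phases present.
Binary case is linear: z₁(K₁−1)(1+β(K₂−1)) + z₂(K₂−1)(1+β(K₁−1)) = 0
⇒ β = [z₁(K₁−1)+z₂(K₂−1)] / [−(K₁−1)(K₂−1)] = 0.4719/0.9690 = 0.487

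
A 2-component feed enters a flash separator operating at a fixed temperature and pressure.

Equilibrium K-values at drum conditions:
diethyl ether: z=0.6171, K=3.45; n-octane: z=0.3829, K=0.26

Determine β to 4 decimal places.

β = 0.6776

Newton–Raphson from β = 0.44:
  β = 0.4400: g = 0.30743, g' = -1.3188 → β = 0.6731
  β = 0.6731: g = 0.00617, g' = -1.3602 → β = 0.6776
Converged at β = 0.6776.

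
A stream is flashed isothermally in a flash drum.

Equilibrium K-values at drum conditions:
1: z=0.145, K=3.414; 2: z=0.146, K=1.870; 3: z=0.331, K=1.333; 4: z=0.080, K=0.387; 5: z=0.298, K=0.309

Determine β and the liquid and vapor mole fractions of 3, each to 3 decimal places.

β = 0.432, x_3 = 0.289, y_3 = 0.386

Newton–Raphson from β = 0.53:
  β = 0.530: g = -0.0634, g' = -0.661 → β = 0.434
  β = 0.434: g = -0.0016, g' = -0.634 → β = 0.432
Converged at β = 0.432.
Compositions from xᵢ = zᵢ/(1+β(Kᵢ−1)), yᵢ = Kᵢxᵢ:
  1: x = 0.071, y = 0.242
  2: x = 0.106, y = 0.198
  3: x = 0.289, y = 0.386
  4: x = 0.109, y = 0.042
  5: x = 0.425, y = 0.131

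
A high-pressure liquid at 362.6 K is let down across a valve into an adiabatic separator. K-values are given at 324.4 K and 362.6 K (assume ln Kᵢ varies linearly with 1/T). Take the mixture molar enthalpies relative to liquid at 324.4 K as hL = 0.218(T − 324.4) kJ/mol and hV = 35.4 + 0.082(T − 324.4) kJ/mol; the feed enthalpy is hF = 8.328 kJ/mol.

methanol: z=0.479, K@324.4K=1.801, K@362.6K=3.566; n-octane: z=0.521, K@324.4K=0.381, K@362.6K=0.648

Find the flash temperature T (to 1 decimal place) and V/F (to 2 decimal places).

Adiabatic flash: solve Rachford–Rice at each trial T, then check hF = ψ·hV(T) + (1−ψ)·hL(T).
  T = 324.4 K: K = (1.801, 0.381), RR gives ψ = 0.123, H_out = 4.368 kJ/mol
  T = 362.6 K: K = (3.566, 0.648), RR gives ψ = 1.000, H_out = 38.532 kJ/mol
  T = 343.5 K: K = (2.583, 0.504), RR gives ψ = 0.637, H_out = 25.062 kJ/mol
  T = 333.9 K: K = (2.166, 0.440), RR gives ψ = 0.408, H_out = 15.991 kJ/mol
  T = 329.1 K: K = (1.976, 0.409), RR gives ψ = 0.277, H_out = 10.658 kJ/mol
  T = 326.8 K: K = (1.889, 0.395), RR gives ψ = 0.206, H_out = 7.750 kJ/mol
  T = 328.0 K: K = (1.934, 0.403), RR gives ψ = 0.244, H_out = 9.303 kJ/mol
Linear interpolation between T = 326.8 (H_out = 7.750) and T = 328.0 (H_out = 9.303) on hF = 8.328 gives T ≈ 327.2 K, at which ψ = 0.22.

T = 327.2 K, V/F = 0.22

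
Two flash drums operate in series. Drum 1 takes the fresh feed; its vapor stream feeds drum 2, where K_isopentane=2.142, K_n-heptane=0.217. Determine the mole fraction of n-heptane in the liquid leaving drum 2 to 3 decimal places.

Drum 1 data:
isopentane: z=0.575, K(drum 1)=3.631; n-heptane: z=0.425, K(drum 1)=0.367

x_n-heptane (drum 2) = 0.593

Drum 1:
Material balance + equilibrium reduce to Σ zᵢ(Kᵢ−1)/(1+ψ₁(Kᵢ−1)) = 0.
g(0) = ΣzᵢKᵢ − 1 = 1.244 and g(1) = 1 − Σzᵢ/Kᵢ = -0.316, so a root lies in (0, 1).
Binary case is linear: z₁(K₁−1)(1+ψ₁(K₂−1)) + z₂(K₂−1)(1+ψ₁(K₁−1)) = 0
⇒ ψ₁ = [z₁(K₁−1)+z₂(K₂−1)] / [−(K₁−1)(K₂−1)] = 1.2438/1.6654 = 0.747
Drum-1 compositions:
  isopentane: x = 0.194, y = 0.704
  n-heptane: x = 0.806, y = 0.296
Drum-2 feed = drum-1 vapor: z₂ = (0.7042, 0.2958).
Drum 2:
Newton iteration, ψ₂⁰ = 0.5:
  ψ₂ = 0.500: g = 0.1312, g' = -0.862 → ψ₂ = 0.652
  ψ₂ = 0.652: g = -0.0125, g' = -1.059 → ψ₂ = 0.640
Converged at ψ₂ = 0.640.
  isopentane: x = 0.407, y = 0.871
  n-heptane: x = 0.593, y = 0.129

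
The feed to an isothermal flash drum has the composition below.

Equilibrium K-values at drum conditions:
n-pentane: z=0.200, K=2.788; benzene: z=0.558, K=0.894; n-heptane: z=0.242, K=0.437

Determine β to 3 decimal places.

Rachford–Rice: g(β) = Σ zᵢ(Kᵢ−1)/(1+β(Kᵢ−1)) = 0.
g(0) = ΣzᵢKᵢ − 1 = 0.162 and g(1) = 1 − Σzᵢ/Kᵢ = -0.250, so a root lies in (0, 1).
Newton iteration, β⁰ = 0.5:
  β = 0.500: g = -0.0633, g' = -0.334 → β = 0.310
  β = 0.310: g = 0.0037, g' = -0.384 → β = 0.320
Converged at β = 0.320.

β = 0.320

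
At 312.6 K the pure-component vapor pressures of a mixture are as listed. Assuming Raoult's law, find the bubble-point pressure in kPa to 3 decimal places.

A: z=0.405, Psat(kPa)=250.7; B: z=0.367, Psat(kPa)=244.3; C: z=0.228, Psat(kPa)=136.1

Pbub = 222.222 kPa

At the bubble point ψ → 0, so ΣzᵢKᵢ = 1 with Kᵢ = Pᵢˢᵃᵗ/P ⇒ P = ΣzᵢPᵢˢᵃᵗ.
P = 0.405·250.7 + 0.367·244.3 + 0.228·136.1 = 222.222 kPa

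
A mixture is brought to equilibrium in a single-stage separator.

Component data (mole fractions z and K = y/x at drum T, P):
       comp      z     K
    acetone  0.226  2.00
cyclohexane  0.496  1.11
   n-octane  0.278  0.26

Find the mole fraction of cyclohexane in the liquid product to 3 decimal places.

x_cyclohexane = 0.485

Material balance + equilibrium reduce to Σ zᵢ(Kᵢ−1)/(1+V/F(Kᵢ−1)) = 0.
g(0) = ΣzᵢKᵢ − 1 = 0.075 and g(1) = 1 − Σzᵢ/Kᵢ = -0.629, so a root lies in (0, 1).
Newton iteration, V/F⁰ = 0.56:
  V/F = 0.560: g = -0.1550, g' = -0.542 → V/F = 0.274
  V/F = 0.274: g = -0.0277, g' = -0.384 → V/F = 0.202
  V/F = 0.202: g = -0.0005, g' = -0.373 → V/F = 0.201
Converged at V/F = 0.201.
Compositions from xᵢ = zᵢ/(1+V/F(Kᵢ−1)), yᵢ = Kᵢxᵢ:
  acetone: x = 0.188, y = 0.376
  cyclohexane: x = 0.485, y = 0.539
  n-octane: x = 0.326, y = 0.085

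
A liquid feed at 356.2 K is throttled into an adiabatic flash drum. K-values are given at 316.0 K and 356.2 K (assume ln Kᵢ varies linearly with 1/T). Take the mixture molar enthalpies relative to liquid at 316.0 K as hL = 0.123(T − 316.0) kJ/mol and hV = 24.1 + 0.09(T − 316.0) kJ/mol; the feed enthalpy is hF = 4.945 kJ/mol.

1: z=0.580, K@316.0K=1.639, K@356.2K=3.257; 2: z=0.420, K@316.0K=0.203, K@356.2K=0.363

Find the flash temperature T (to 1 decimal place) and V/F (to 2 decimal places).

Adiabatic flash: solve Rachford–Rice at each trial T, then check hF = ψ·hV(T) + (1−ψ)·hL(T).
  T = 316.0 K: K = (1.639, 0.203), RR gives ψ = 0.070, H_out = 1.698 kJ/mol
  T = 356.2 K: K = (3.257, 0.363), RR gives ψ = 0.724, H_out = 21.442 kJ/mol
  T = 336.1 K: K = (2.358, 0.276), RR gives ψ = 0.492, H_out = 14.007 kJ/mol
  T = 326.1 K: K = (1.979, 0.238), RR gives ψ = 0.332, H_out = 9.138 kJ/mol
  T = 321.1 K: K = (1.805, 0.220), RR gives ψ = 0.222, H_out = 5.948 kJ/mol
  T = 318.6 K: K = (1.722, 0.212), RR gives ψ = 0.154, H_out = 4.028 kJ/mol
  T = 319.9 K: K = (1.765, 0.216), RR gives ψ = 0.191, H_out = 5.060 kJ/mol
Linear interpolation between T = 318.6 (H_out = 4.028) and T = 319.9 (H_out = 5.060) on hF = 4.945 gives T ≈ 319.8 K, at which ψ = 0.19.

T = 319.8 K, V/F = 0.19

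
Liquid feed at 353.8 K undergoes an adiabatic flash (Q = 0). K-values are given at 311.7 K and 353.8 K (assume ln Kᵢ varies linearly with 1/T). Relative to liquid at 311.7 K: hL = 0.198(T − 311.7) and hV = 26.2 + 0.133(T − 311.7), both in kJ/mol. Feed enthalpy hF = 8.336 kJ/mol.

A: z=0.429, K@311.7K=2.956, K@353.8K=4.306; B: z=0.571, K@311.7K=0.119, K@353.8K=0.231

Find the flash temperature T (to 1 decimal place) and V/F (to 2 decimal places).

T = 321.8 K, V/F = 0.25

Adiabatic flash: solve Rachford–Rice at each trial T, then check hF = ψ·hV(T) + (1−ψ)·hL(T).
  T = 311.7 K: K = (2.956, 0.119), RR gives ψ = 0.195, H_out = 5.110 kJ/mol
  T = 353.8 K: K = (4.306, 0.231), RR gives ψ = 0.385, H_out = 17.373 kJ/mol
  T = 332.8 K: K = (3.612, 0.169), RR gives ψ = 0.298, H_out = 11.575 kJ/mol
  T = 322.2 K: K = (3.277, 0.143), RR gives ψ = 0.250, H_out = 8.449 kJ/mol
  T = 316.9 K: K = (3.113, 0.130), RR gives ψ = 0.223, H_out = 6.801 kJ/mol
  T = 319.5 K: K = (3.193, 0.136), RR gives ψ = 0.236, H_out = 7.618 kJ/mol
  T = 320.9 K: K = (3.236, 0.140), RR gives ψ = 0.243, H_out = 8.051 kJ/mol
Linear interpolation between T = 320.9 (H_out = 8.051) and T = 322.2 (H_out = 8.449) on hF = 8.336 gives T ≈ 321.8 K, at which ψ = 0.25.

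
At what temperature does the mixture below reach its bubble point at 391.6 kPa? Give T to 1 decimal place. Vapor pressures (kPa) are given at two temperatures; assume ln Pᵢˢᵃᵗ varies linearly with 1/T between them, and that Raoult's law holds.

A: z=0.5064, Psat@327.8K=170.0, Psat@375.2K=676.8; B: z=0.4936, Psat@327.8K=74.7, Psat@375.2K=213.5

T = 369.7 K

Bubble-point temperature: ΣzᵢPᵢˢᵃᵗ(T) = P. Interpolate ln Pᵢˢᵃᵗ = aᵢ + bᵢ/T.
  T = 327.8 K: ΣzᵢPᵢˢᵃᵗ = 122.96 kPa
  T = 375.2 K: ΣzᵢPᵢˢᵃᵗ = 448.12 kPa
  T = 351.5 K: ΣzᵢPᵢˢᵃᵗ = 244.54 kPa
  T = 363.4 K: ΣzᵢPᵢˢᵃᵗ = 334.56 kPa
  T = 369.3 K: ΣzᵢPᵢˢᵃᵗ = 388.05 kPa
  T = 372.2 K: ΣzᵢPᵢˢᵃᵗ = 416.72 kPa
Interpolating between 369.3 K and 372.2 K gives T ≈ 369.7 K.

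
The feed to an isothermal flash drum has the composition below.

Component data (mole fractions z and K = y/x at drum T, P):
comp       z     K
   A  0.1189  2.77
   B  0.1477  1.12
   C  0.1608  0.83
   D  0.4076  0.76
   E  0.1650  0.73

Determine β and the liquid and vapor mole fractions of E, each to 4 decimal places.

β = 0.1788, x_E = 0.1734, y_E = 0.1266

Let β = V/F and solve Σ zᵢ(Kᵢ−1)/(1+β(Kᵢ−1)) = 0.
g(0) = ΣzᵢKᵢ − 1 = 0.0585 and g(1) = 1 − Σzᵢ/Kᵢ = -0.1309, so a root lies in (0, 1).
Newton iteration, β⁰ = 0.5:
  β = 0.5000: g = -0.06418, g' = -0.1587 → β = 0.0955
  β = 0.0955: g = 0.02390, g' = -0.3167 → β = 0.1710
  β = 0.1710: g = 0.00205, g' = -0.2652 → β = 0.1787
  β = 0.1787: g = 0.00002, g' = -0.2609 → β = 0.1788
Converged at β = 0.1788.
Compositions from xᵢ = zᵢ/(1+β(Kᵢ−1)), yᵢ = Kᵢxᵢ:
  A: x = 0.0903, y = 0.2502
  B: x = 0.1446, y = 0.1619
  C: x = 0.1658, y = 0.1376
  D: x = 0.4259, y = 0.3237
  E: x = 0.1734, y = 0.1266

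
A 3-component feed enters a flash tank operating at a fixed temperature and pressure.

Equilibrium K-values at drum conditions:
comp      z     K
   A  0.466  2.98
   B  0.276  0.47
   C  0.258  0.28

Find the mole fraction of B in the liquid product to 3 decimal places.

x_B = 0.368

Rachford–Rice: g(ψ) = Σ zᵢ(Kᵢ−1)/(1+ψ(Kᵢ−1)) = 0.
Feasibility: ΣzᵢKᵢ = 1.591, Σzᵢ/Kᵢ = 1.665 — both > 1, two phases present.
Newton–Raphson from ψ = 0.5:
  ψ = 0.500: g = -0.0256, g' = -0.931 → ψ = 0.473
Converged at ψ = 0.473.
Compositions from xᵢ = zᵢ/(1+ψ(Kᵢ−1)), yᵢ = Kᵢxᵢ:
  A: x = 0.241, y = 0.717
  B: x = 0.368, y = 0.173
  C: x = 0.391, y = 0.109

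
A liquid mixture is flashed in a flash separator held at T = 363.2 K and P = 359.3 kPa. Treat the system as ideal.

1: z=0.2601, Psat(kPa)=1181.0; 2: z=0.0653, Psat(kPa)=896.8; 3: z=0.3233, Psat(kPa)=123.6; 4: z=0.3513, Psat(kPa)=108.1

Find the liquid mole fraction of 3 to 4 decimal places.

x_3 = 0.3614

Raoult's law: Kᵢ = Pᵢˢᵃᵗ/P = Pᵢˢᵃᵗ/359.3.
  K_1 = 1181.0/359.3 = 3.286947, K_2 = 896.8/359.3 = 2.495964, K_3 = 123.6/359.3 = 0.344002, K_4 = 108.1/359.3 = 0.300863
Newton–Raphson from ψ = 0.33:
  ψ = 0.3300: g = -0.18555, g' = -1.0241 → ψ = 0.1488
  ψ = 0.1488: g = 0.01454, g' = -1.2398 → ψ = 0.1605
  ψ = 0.1605: g = 0.00015, g' = -1.2145 → ψ = 0.1607
Converged at ψ = 0.1607.
Compositions from xᵢ = zᵢ/(1+ψ(Kᵢ−1)), yᵢ = Kᵢxᵢ:
  1: x = 0.1902, y = 0.6252
  2: x = 0.0526, y = 0.1314
  3: x = 0.3614, y = 0.1243
  4: x = 0.3958, y = 0.1191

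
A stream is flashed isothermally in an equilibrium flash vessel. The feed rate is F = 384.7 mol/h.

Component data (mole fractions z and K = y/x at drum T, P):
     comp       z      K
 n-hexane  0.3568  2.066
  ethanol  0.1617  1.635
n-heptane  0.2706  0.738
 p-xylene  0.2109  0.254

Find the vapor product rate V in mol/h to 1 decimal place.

V = 187.7 mol/h

Material balance + equilibrium reduce to Σ zᵢ(Kᵢ−1)/(1+ψ(Kᵢ−1)) = 0.
Feasibility: ΣzᵢKᵢ = 1.2548, Σzᵢ/Kᵢ = 1.4686 — both > 1, two phases present.
Iterate (Newton) starting at ψ = 0.31:
  ψ = 0.3100: g = 0.08984, g' = -0.4952 → ψ = 0.4914
  ψ = 0.4914: g = -0.00192, g' = -0.5295 → ψ = 0.4878
Converged at ψ = 0.4878.
Then V = ψ·F = 0.4878·384.7 = 187.7 mol/h and L = F − V = 197.0 mol/h.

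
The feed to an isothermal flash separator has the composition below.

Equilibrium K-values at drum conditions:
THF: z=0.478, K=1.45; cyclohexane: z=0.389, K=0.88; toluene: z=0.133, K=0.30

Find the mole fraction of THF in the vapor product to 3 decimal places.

Newton–Raphson from V/F = 0.5:
  V/F = 0.500: g = -0.0173, g' = -0.225 → V/F = 0.423
  V/F = 0.423: g = -0.0008, g' = -0.206 → V/F = 0.419
Converged at V/F = 0.419.
Compositions from xᵢ = zᵢ/(1+V/F(Kᵢ−1)), yᵢ = Kᵢxᵢ:
  THF: x = 0.402, y = 0.583
  cyclohexane: x = 0.410, y = 0.360
  toluene: x = 0.188, y = 0.056

y_THF = 0.583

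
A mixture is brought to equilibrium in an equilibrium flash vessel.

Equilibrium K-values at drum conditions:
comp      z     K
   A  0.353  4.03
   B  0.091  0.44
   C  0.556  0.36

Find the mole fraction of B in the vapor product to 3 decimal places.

y_B = 0.050

Rachford–Rice: g(ψ) = Σ zᵢ(Kᵢ−1)/(1+ψ(Kᵢ−1)) = 0.
Feasibility: ΣzᵢKᵢ = 1.663, Σzᵢ/Kᵢ = 1.839 — both > 1, two phases present.
Iterate (Newton) starting at ψ = 0.65:
  ψ = 0.650: g = -0.3292, g' = -1.106 → ψ = 0.352
  ψ = 0.352: g = -0.0055, g' = -1.182 → ψ = 0.348
Converged at ψ = 0.348.
Compositions from xᵢ = zᵢ/(1+ψ(Kᵢ−1)), yᵢ = Kᵢxᵢ:
  A: x = 0.172, y = 0.693
  B: x = 0.113, y = 0.050
  C: x = 0.715, y = 0.257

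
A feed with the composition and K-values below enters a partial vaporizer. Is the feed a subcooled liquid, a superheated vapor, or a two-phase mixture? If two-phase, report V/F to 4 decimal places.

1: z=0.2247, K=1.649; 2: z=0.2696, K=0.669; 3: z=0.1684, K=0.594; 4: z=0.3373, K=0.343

ΣzᵢKᵢ = 0.7666; Σzᵢ/Kᵢ = 1.8061.
Since ΣzᵢKᵢ < 1 the mixture is below its bubble point — single liquid phase.

subcooled liquid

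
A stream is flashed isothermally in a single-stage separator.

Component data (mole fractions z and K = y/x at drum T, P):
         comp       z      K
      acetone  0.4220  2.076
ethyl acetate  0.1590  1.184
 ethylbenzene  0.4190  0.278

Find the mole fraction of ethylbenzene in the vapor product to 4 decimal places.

y_ethylbenzene = 0.1455

Newton iteration, ψ⁰ = 0.5:
  ψ = 0.5000: g = -0.15140, g' = -0.7460 → ψ = 0.2970
  ψ = 0.2970: g = -0.01328, g' = -0.6394 → ψ = 0.2763
  ψ = 0.2763: g = -0.00004, g' = -0.6360 → ψ = 0.2762
Converged at ψ = 0.2762.
Compositions from xᵢ = zᵢ/(1+ψ(Kᵢ−1)), yᵢ = Kᵢxᵢ:
  acetone: x = 0.3253, y = 0.6754
  ethyl acetate: x = 0.1513, y = 0.1792
  ethylbenzene: x = 0.5234, y = 0.1455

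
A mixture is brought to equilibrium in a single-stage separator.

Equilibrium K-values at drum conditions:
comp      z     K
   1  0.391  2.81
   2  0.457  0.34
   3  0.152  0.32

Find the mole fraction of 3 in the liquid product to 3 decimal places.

x_3 = 0.183

Newton–Raphson from ψ = 0.51:
  ψ = 0.510: g = -0.2449, g' = -0.963 → ψ = 0.256
  ψ = 0.256: g = -0.0043, g' = -0.990 → ψ = 0.251
Converged at ψ = 0.251.
Compositions from xᵢ = zᵢ/(1+ψ(Kᵢ−1)), yᵢ = Kᵢxᵢ:
  1: x = 0.269, y = 0.755
  2: x = 0.548, y = 0.186
  3: x = 0.183, y = 0.059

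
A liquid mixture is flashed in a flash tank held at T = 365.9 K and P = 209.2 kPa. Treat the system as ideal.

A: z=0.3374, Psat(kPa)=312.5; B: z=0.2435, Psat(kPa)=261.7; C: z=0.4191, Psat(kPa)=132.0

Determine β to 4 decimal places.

Raoult's law: Kᵢ = Pᵢˢᵃᵗ/P = Pᵢˢᵃᵗ/209.2.
  K_A = 312.5/209.2 = 1.493786, K_B = 261.7/209.2 = 1.250956, K_C = 132.0/209.2 = 0.630975
Iterate (Newton) starting at β = 0.5:
  β = 0.5000: g = -0.00174, g' = -0.1508 → β = 0.4885
  β = 0.4885: g = -0.00000, g' = -0.1505 → β = 0.4884
Converged at β = 0.4884.

β = 0.4884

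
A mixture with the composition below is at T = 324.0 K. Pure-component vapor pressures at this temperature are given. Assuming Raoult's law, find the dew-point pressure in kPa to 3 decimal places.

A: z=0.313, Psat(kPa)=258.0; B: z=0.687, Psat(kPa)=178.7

At the dew point ψ → 1, so Σzᵢ/Kᵢ = 1 with Kᵢ = Pᵢˢᵃᵗ/P ⇒ 1/P = Σzᵢ/Pᵢˢᵃᵗ.
1/P = 0.313/258.0 + 0.687/178.7 = 0.005058 ⇒ P = 197.722 kPa

Pdew = 197.722 kPa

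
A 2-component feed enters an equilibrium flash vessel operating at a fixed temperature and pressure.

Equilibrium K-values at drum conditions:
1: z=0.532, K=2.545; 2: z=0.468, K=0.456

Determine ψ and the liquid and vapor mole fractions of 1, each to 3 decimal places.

ψ = 0.675, x_1 = 0.260, y_1 = 0.663

Material balance + equilibrium reduce to Σ zᵢ(Kᵢ−1)/(1+ψ(Kᵢ−1)) = 0.
g(0) = ΣzᵢKᵢ − 1 = 0.567 and g(1) = 1 − Σzᵢ/Kᵢ = -0.235, so a root lies in (0, 1).
Binary case is linear: z₁(K₁−1)(1+ψ(K₂−1)) + z₂(K₂−1)(1+ψ(K₁−1)) = 0
⇒ ψ = [z₁(K₁−1)+z₂(K₂−1)] / [−(K₁−1)(K₂−1)] = 0.5673/0.8405 = 0.675
Compositions from xᵢ = zᵢ/(1+ψ(Kᵢ−1)), yᵢ = Kᵢxᵢ:
  1: x = 0.260, y = 0.663
  2: x = 0.740, y = 0.337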